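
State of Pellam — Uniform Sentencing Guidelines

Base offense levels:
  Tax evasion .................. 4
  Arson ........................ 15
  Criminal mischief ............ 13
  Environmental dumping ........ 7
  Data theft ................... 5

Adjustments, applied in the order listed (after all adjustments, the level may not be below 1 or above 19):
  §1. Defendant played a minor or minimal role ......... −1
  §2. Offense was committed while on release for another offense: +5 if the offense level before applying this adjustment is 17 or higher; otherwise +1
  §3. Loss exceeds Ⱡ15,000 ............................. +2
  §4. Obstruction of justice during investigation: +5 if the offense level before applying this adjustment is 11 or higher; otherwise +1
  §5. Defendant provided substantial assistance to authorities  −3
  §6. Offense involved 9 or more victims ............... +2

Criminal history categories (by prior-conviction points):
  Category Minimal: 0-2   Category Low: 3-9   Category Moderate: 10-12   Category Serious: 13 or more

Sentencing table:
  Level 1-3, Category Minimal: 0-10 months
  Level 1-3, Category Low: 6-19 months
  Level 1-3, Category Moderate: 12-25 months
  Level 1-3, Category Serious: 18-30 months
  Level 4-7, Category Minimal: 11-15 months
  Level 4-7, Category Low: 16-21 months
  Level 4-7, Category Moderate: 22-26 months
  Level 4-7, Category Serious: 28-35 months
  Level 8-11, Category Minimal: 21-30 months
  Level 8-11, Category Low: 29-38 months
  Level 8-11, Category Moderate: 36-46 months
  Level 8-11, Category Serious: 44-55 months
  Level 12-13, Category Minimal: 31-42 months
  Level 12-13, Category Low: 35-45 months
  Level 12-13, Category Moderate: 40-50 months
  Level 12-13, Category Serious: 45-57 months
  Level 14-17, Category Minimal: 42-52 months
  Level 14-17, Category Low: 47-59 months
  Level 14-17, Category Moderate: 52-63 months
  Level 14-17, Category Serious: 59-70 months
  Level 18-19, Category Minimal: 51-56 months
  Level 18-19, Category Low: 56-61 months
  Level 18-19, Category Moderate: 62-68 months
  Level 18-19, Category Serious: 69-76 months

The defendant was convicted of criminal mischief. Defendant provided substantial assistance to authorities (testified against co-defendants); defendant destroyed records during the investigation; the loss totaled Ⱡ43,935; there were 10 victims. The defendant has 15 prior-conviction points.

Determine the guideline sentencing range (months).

69-76 months

Base offense level for criminal mischief: 13.
§3 applies: 13 + 2 = 15.
§4 applies (level before this adjustment is 15 ≥ 11, so +5): 15 + 5 = 20.
§5 applies: 20 − 3 = 17.
§6 applies: 17 + 2 = 19.
Final offense level: 19.
Criminal history: 15 prior points → Category Serious (13+).
Level 19 falls in the 18-19 band.
Grid: Level 18-19 × Category Serious = 69-76 months.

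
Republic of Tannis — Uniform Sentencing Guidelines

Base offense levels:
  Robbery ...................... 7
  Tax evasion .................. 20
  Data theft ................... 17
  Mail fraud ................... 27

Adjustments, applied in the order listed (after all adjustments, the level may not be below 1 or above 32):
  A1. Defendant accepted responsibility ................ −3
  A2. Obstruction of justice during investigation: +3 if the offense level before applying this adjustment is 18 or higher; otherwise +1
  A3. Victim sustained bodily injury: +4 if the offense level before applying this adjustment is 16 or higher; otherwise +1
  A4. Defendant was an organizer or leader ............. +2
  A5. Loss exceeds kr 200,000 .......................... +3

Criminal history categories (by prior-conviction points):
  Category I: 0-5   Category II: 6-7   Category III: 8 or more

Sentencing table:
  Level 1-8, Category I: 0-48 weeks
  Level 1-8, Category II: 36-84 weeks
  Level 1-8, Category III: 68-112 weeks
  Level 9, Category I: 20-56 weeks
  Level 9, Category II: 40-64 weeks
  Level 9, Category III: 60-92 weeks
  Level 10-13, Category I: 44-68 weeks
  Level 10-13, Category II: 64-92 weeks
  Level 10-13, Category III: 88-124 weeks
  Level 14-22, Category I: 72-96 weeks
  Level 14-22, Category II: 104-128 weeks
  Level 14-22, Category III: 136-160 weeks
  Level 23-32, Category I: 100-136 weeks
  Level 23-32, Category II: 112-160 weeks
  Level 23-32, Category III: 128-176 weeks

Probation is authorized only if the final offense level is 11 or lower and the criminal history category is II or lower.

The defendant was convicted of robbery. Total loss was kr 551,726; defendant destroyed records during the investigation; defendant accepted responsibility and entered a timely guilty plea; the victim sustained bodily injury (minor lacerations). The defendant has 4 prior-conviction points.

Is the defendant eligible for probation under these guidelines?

Yes

Base offense level for robbery: 7.
A1 applies: 7 − 3 = 4.
A2 applies (level before this adjustment is 4 < 18, so +1): 4 + 1 = 5.
A3 applies (level before this adjustment is 5 < 16, so +1): 5 + 1 = 6.
A5 applies: 6 + 3 = 9.
Final offense level: 9.
Criminal history: 4 prior points → Category I (0-5).
Level 9 falls in the 9 band.
Grid: Level 9 × Category I = 20-56 weeks.
Probation check: level 9 ≤ 11 and category I ≤ II → eligible.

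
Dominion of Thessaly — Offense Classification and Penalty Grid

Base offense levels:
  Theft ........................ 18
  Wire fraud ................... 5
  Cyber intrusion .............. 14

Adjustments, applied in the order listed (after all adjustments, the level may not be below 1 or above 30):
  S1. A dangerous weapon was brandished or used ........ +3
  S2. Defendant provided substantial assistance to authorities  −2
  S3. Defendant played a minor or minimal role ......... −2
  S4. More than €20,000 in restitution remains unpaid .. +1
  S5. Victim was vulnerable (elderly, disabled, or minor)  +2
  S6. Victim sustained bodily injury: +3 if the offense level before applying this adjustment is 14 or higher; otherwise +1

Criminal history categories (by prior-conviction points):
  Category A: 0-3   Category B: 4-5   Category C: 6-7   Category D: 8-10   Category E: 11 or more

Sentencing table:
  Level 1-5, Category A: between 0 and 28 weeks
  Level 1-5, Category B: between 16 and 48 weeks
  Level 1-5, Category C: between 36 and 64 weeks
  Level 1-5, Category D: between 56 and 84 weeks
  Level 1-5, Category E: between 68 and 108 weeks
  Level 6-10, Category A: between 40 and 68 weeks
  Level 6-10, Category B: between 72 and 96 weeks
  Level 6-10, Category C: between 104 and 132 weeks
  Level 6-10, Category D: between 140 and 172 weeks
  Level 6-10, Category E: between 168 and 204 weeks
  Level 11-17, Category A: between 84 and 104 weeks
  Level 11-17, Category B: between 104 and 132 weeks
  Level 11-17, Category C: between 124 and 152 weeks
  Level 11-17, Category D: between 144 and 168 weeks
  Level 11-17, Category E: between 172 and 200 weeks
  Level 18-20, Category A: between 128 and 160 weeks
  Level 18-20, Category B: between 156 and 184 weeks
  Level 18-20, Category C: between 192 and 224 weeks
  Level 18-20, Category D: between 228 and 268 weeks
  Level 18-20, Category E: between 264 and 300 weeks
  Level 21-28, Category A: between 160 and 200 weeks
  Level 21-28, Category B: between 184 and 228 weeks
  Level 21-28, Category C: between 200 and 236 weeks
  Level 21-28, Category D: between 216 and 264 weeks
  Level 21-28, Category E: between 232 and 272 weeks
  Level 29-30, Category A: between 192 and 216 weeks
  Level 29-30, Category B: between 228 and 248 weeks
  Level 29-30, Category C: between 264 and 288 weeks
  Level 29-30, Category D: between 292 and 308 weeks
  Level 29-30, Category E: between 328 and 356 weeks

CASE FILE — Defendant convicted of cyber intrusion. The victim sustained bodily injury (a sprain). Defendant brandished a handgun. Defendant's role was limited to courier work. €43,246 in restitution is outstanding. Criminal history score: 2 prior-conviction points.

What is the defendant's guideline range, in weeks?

128-160 weeks

Base offense level for cyber intrusion: 14.
S1 applies: 14 + 3 = 17.
S2 does not apply.
S3 applies: 17 − 2 = 15.
S4 applies: 15 + 1 = 16.
S6 applies (level before this adjustment is 16 ≥ 14, so +3): 16 + 3 = 19.
Final offense level: 19.
Criminal history: 2 prior points → Category A (0-3).
Level 19 falls in the 18-20 band.
Grid: Level 18-20 × Category A = 128-160 weeks.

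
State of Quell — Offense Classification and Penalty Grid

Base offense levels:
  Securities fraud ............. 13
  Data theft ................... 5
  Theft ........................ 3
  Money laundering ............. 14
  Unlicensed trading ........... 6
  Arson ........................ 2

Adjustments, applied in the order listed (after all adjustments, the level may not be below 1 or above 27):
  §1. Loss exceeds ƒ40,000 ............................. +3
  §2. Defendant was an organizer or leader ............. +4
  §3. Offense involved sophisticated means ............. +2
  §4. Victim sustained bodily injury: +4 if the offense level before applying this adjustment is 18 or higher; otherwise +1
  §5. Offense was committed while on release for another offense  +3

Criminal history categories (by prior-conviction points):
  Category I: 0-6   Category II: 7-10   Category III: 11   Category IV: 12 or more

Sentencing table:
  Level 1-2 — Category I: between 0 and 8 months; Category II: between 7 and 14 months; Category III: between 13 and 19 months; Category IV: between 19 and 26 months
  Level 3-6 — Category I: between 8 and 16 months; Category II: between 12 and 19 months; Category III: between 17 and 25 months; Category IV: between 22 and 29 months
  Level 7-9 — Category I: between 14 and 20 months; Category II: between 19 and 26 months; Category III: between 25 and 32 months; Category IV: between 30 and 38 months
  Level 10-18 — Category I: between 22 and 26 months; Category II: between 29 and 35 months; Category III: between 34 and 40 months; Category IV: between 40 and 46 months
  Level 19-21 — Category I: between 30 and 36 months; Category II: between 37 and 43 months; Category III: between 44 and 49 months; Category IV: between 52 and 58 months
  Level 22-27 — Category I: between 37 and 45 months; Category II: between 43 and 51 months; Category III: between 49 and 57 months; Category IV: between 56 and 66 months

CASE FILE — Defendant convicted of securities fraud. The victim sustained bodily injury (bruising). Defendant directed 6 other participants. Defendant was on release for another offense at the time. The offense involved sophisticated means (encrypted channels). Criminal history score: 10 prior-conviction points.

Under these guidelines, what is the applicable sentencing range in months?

Base offense level for securities fraud: 13.
§2 applies: 13 + 4 = 17.
§3 applies: 17 + 2 = 19.
§4 applies (level before this adjustment is 19 ≥ 18, so +4): 19 + 4 = 23.
§5 applies: 23 + 3 = 26.
Final offense level: 26.
Criminal history: 10 prior points → Category II (7-10).
Level 26 falls in the 22-27 band.
Grid: Level 22-27 × Category II = 43-51 months.

43-51 months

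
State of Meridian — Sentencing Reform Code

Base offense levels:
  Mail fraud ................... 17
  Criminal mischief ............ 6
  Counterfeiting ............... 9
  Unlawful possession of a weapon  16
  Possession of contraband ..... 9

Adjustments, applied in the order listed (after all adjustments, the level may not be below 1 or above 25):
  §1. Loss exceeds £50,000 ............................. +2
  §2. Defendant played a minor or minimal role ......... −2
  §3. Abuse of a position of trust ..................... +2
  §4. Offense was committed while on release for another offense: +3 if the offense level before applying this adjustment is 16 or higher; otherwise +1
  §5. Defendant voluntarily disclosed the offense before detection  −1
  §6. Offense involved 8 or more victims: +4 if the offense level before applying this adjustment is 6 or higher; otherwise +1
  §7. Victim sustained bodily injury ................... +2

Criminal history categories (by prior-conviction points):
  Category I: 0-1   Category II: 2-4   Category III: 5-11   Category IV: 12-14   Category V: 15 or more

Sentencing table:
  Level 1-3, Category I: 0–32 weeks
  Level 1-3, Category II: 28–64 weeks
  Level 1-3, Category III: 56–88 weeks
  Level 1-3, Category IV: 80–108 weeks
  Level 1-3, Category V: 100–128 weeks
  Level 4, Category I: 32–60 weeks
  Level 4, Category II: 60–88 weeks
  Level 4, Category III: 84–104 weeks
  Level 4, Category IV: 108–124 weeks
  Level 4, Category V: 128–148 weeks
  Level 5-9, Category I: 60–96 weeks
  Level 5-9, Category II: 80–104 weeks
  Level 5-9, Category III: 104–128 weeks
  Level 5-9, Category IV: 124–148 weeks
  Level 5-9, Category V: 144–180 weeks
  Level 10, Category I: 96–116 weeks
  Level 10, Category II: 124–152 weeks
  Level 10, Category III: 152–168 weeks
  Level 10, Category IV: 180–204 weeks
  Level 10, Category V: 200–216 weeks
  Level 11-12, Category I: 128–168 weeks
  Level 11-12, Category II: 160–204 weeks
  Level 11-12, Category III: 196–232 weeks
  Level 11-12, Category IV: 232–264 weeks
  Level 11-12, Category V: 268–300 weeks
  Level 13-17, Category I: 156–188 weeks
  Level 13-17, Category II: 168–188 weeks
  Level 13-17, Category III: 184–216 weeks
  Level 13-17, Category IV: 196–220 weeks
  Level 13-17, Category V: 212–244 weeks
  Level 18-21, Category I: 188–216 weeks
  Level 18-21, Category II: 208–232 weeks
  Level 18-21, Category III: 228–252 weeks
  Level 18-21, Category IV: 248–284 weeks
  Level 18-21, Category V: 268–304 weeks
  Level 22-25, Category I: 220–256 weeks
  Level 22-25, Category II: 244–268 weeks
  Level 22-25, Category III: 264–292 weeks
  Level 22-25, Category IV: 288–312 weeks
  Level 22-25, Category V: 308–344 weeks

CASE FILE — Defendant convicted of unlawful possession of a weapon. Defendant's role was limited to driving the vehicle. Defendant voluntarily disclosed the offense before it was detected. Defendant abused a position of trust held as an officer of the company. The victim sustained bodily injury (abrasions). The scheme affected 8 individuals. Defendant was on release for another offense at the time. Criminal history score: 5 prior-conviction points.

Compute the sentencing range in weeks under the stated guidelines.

264-292 weeks

Base offense level for unlawful possession of a weapon: 16.
§1 does not apply.
§2 applies: 16 − 2 = 14.
§3 applies: 14 + 2 = 16.
§4 applies (level before this adjustment is 16 ≥ 16, so +3): 16 + 3 = 19.
§5 applies: 19 − 1 = 18.
§6 applies (level before this adjustment is 18 ≥ 6, so +4): 18 + 4 = 22.
§7 applies: 22 + 2 = 24.
Final offense level: 24.
Criminal history: 5 prior points → Category III (5-11).
Level 24 falls in the 22-25 band.
Grid: Level 22-25 × Category III = 264-292 weeks.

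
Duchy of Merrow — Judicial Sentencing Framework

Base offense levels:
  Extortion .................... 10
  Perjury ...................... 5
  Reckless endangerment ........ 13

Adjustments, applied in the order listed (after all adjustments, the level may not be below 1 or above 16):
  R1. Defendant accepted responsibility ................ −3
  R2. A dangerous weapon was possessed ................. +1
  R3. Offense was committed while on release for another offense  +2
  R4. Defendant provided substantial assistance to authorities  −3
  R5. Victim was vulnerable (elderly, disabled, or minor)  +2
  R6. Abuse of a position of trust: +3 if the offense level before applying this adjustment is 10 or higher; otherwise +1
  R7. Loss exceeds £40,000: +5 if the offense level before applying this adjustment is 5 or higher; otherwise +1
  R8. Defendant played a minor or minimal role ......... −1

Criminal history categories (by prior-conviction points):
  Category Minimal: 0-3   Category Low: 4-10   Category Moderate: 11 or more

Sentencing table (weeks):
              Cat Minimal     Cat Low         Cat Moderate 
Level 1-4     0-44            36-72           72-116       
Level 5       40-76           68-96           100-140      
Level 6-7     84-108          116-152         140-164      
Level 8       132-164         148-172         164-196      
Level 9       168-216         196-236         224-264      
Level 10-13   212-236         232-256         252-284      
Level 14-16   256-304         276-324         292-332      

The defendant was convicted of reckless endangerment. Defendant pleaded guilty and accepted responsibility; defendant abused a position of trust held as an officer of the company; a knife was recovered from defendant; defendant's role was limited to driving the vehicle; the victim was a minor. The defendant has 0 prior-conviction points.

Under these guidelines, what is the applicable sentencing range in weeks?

256-304 weeks

Base offense level for reckless endangerment: 13.
R1 applies: 13 − 3 = 10.
R2 applies: 10 + 1 = 11.
R4 does not apply.
R5 applies: 11 + 2 = 13.
R6 applies (level before this adjustment is 13 ≥ 10, so +3): 13 + 3 = 16.
R8 applies: 16 − 1 = 15.
Final offense level: 15.
Criminal history: 0 prior points → Category Minimal (0-3).
Level 15 falls in the 14-16 band.
Grid: Level 14-16 × Category Minimal = 256-304 weeks.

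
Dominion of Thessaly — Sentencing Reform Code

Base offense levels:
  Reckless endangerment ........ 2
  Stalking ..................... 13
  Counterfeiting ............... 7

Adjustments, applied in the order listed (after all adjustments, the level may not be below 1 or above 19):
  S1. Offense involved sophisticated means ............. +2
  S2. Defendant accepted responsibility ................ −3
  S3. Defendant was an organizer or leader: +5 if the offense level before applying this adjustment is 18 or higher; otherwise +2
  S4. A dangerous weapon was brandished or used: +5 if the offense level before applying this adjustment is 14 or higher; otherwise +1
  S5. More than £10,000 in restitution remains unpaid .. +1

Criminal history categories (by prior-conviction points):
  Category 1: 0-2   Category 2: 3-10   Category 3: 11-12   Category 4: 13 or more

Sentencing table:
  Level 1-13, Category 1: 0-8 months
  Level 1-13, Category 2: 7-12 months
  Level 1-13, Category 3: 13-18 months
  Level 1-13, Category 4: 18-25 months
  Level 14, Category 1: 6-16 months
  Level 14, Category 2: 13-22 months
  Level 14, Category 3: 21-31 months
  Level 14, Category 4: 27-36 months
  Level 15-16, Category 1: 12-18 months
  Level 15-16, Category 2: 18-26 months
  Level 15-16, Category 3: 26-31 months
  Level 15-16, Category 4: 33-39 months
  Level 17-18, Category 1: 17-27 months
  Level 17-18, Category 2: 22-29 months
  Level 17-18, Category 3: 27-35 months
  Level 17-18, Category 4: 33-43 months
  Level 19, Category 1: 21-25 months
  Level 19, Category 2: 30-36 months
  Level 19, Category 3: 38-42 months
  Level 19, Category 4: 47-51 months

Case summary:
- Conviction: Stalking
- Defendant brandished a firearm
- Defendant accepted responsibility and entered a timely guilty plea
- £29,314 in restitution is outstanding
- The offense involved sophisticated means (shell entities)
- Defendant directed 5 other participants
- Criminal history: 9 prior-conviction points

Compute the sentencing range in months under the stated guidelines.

Base offense level for stalking: 13.
S1 applies: 13 + 2 = 15.
S2 applies: 15 − 3 = 12.
S3 applies (level before this adjustment is 12 < 18, so +2): 12 + 2 = 14.
S4 applies (level before this adjustment is 14 ≥ 14, so +5): 14 + 5 = 19.
S5 applies: 19 + 1 = 20.
Level 20 exceeds the maximum of 19; capped at 19.
Final offense level: 19.
Criminal history: 9 prior points → Category 2 (3-10).
Level 19 falls in the 19 band.
Grid: Level 19 × Category 2 = 30-36 months.

30-36 months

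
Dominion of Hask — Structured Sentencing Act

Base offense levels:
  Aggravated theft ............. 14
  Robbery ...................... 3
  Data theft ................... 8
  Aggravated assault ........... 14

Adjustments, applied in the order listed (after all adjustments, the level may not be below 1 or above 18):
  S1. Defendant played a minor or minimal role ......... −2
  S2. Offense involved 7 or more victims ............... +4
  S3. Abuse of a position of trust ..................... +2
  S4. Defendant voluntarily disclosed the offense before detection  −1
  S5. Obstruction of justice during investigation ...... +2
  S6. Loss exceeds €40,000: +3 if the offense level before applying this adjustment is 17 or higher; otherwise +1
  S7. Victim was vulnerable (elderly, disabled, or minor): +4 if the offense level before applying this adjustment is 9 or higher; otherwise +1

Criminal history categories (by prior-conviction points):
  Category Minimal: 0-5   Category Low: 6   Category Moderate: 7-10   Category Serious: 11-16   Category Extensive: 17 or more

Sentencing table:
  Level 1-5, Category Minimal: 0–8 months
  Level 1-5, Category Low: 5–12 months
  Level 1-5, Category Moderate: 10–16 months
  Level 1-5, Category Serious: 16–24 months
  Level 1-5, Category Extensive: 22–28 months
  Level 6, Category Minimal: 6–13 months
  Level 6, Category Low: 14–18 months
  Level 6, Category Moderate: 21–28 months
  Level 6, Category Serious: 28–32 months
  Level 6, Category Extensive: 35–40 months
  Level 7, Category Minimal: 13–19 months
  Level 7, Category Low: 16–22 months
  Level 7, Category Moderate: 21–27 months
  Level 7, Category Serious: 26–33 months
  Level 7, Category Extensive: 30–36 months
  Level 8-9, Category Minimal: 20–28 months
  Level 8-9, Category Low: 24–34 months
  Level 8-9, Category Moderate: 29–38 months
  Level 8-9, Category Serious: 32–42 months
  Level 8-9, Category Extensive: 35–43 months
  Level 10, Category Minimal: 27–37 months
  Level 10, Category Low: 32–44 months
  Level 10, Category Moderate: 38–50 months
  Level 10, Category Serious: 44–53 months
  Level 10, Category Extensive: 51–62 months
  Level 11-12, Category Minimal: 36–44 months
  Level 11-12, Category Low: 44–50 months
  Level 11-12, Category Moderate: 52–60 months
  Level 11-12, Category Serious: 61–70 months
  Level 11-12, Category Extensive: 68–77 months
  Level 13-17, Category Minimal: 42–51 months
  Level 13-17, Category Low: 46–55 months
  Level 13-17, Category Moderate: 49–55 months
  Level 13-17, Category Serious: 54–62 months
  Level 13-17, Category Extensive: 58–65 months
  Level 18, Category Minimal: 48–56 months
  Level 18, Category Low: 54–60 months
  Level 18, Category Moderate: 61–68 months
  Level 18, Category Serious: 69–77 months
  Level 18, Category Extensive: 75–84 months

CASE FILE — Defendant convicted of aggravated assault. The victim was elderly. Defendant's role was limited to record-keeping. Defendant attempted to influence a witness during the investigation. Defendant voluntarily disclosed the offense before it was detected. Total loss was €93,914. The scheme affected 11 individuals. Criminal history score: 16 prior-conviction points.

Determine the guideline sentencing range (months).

69-77 months

Base offense level for aggravated assault: 14.
S1 applies: 14 − 2 = 12.
S2 applies: 12 + 4 = 16.
S4 applies: 16 − 1 = 15.
S5 applies: 15 + 2 = 17.
S6 applies (level before this adjustment is 17 ≥ 17, so +3): 17 + 3 = 20.
S7 applies (level before this adjustment is 20 ≥ 9, so +4): 20 + 4 = 24.
Level 24 exceeds the maximum of 18; capped at 18.
Final offense level: 18.
Criminal history: 16 prior points → Category Serious (11-16).
Level 18 falls in the 18 band.
Grid: Level 18 × Category Serious = 69-77 months.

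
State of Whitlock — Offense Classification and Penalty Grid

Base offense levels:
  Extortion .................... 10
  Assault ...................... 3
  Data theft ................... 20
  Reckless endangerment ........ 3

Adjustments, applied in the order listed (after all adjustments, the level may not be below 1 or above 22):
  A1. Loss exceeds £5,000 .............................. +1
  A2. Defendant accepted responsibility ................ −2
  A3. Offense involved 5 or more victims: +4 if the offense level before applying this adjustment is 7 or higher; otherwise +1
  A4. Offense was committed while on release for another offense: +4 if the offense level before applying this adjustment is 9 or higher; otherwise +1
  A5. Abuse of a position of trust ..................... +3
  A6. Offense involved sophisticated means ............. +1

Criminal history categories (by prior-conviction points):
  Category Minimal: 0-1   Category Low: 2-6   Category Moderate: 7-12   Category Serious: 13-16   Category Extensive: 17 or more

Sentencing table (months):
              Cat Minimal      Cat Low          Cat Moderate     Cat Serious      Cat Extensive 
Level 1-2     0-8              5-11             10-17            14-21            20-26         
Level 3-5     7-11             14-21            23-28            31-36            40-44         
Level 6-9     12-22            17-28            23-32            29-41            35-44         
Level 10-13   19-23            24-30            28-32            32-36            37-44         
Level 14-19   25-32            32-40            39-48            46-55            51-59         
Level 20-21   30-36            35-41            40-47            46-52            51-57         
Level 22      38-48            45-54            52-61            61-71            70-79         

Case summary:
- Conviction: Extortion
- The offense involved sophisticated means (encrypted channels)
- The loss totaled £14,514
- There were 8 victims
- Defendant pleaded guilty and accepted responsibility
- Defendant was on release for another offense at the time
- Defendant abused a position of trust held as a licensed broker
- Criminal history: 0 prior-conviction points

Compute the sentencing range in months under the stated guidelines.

30-36 months

Base offense level for extortion: 10.
A1 applies: 10 + 1 = 11.
A2 applies: 11 − 2 = 9.
A3 applies (level before this adjustment is 9 ≥ 7, so +4): 9 + 4 = 13.
A4 applies (level before this adjustment is 13 ≥ 9, so +4): 13 + 4 = 17.
A5 applies: 17 + 3 = 20.
A6 applies: 20 + 1 = 21.
Final offense level: 21.
Criminal history: 0 prior points → Category Minimal (0-1).
Level 21 falls in the 20-21 band.
Grid: Level 20-21 × Category Minimal = 30-36 months.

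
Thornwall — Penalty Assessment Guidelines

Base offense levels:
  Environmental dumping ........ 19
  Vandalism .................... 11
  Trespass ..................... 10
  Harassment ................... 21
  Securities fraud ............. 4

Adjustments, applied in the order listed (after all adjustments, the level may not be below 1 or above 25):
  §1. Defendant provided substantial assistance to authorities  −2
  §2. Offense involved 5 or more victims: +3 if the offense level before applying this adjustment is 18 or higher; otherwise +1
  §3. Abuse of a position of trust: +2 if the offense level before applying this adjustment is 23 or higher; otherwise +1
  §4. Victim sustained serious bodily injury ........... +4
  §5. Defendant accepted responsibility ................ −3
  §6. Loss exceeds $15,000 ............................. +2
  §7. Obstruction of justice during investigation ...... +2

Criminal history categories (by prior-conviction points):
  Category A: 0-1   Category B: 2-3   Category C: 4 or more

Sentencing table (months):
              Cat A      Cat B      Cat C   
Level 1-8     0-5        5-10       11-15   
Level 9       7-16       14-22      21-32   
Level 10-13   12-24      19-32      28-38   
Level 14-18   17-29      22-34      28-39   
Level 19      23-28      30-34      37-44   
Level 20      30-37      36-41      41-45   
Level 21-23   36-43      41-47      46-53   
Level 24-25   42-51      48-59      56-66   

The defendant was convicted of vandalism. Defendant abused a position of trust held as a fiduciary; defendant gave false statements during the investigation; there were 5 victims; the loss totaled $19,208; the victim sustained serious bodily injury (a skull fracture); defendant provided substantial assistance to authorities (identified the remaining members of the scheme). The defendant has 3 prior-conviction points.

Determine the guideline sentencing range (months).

Base offense level for vandalism: 11.
§1 applies: 11 − 2 = 9.
§2 applies (level before this adjustment is 9 < 18, so +1): 9 + 1 = 10.
§3 applies (level before this adjustment is 10 < 23, so +1): 10 + 1 = 11.
§4 applies: 11 + 4 = 15.
§6 applies: 15 + 2 = 17.
§7 applies: 17 + 2 = 19.
Final offense level: 19.
Criminal history: 3 prior points → Category B (2-3).
Level 19 falls in the 19 band.
Grid: Level 19 × Category B = 30-34 months.

30-34 months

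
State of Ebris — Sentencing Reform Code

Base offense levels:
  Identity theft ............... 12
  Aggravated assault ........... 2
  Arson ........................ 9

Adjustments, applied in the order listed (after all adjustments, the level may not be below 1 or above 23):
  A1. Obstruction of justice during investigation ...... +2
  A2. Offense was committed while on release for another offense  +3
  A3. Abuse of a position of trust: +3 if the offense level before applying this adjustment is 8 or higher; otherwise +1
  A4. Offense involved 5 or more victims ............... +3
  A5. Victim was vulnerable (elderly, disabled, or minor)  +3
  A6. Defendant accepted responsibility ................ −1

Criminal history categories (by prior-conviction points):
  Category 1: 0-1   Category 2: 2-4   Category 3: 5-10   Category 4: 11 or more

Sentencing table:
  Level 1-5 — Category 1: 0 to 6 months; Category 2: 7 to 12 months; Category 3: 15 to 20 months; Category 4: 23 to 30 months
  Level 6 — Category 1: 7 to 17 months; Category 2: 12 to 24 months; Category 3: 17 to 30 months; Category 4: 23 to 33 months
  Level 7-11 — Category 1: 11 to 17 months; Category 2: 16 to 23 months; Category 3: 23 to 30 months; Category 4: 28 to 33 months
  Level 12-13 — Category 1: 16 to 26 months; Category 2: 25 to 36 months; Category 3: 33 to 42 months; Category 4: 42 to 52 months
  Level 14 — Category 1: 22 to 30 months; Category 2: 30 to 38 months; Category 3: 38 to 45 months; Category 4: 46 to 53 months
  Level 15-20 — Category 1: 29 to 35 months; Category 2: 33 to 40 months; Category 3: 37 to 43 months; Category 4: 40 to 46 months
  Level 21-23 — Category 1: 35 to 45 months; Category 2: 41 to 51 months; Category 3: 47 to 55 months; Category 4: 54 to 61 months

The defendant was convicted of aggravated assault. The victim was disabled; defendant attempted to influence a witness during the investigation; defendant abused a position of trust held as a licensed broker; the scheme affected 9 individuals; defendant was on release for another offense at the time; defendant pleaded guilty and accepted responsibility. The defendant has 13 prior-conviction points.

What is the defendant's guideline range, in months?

Base offense level for aggravated assault: 2.
A1 applies: 2 + 2 = 4.
A2 applies: 4 + 3 = 7.
A3 applies (level before this adjustment is 7 < 8, so +1): 7 + 1 = 8.
A4 applies: 8 + 3 = 11.
A5 applies: 11 + 3 = 14.
A6 applies: 14 − 1 = 13.
Final offense level: 13.
Criminal history: 13 prior points → Category 4 (11+).
Level 13 falls in the 12-13 band.
Grid: Level 12-13 × Category 4 = 42-52 months.

42-52 months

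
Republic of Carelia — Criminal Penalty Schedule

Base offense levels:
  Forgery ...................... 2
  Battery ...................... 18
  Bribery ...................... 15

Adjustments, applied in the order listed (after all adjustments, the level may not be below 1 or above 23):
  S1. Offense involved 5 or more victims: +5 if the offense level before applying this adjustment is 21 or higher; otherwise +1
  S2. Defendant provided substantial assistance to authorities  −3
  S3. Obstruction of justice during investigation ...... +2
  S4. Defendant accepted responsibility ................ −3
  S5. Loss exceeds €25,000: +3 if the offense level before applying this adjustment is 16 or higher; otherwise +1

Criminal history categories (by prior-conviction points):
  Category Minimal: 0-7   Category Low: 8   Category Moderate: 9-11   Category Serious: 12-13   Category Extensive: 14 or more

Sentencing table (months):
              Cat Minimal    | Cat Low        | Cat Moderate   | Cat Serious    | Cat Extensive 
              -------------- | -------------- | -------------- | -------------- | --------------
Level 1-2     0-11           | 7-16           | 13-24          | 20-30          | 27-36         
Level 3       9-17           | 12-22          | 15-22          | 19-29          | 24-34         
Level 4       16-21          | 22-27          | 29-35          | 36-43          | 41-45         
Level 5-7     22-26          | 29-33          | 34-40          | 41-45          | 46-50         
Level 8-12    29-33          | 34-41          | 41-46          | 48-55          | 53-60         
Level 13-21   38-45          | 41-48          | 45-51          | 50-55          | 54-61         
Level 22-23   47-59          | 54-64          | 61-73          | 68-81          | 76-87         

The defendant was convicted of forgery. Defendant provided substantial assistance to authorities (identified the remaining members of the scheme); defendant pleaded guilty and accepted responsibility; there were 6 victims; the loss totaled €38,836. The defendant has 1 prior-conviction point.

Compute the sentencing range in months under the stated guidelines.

Base offense level for forgery: 2.
S1 applies (level before this adjustment is 2 < 21, so +1): 2 + 1 = 3.
S2 applies: 3 − 3 = 0.
S3 does not apply.
S4 applies: 0 − 3 = -3.
S5 applies (level before this adjustment is -3 < 16, so +1): -3 + 1 = -2.
Level -2 is below the minimum of 1; floored at 1.
Final offense level: 1.
Criminal history: 1 prior point → Category Minimal (0-7).
Level 1 falls in the 1-2 band.
Grid: Level 1-2 × Category Minimal = 0-11 months.

0-11 months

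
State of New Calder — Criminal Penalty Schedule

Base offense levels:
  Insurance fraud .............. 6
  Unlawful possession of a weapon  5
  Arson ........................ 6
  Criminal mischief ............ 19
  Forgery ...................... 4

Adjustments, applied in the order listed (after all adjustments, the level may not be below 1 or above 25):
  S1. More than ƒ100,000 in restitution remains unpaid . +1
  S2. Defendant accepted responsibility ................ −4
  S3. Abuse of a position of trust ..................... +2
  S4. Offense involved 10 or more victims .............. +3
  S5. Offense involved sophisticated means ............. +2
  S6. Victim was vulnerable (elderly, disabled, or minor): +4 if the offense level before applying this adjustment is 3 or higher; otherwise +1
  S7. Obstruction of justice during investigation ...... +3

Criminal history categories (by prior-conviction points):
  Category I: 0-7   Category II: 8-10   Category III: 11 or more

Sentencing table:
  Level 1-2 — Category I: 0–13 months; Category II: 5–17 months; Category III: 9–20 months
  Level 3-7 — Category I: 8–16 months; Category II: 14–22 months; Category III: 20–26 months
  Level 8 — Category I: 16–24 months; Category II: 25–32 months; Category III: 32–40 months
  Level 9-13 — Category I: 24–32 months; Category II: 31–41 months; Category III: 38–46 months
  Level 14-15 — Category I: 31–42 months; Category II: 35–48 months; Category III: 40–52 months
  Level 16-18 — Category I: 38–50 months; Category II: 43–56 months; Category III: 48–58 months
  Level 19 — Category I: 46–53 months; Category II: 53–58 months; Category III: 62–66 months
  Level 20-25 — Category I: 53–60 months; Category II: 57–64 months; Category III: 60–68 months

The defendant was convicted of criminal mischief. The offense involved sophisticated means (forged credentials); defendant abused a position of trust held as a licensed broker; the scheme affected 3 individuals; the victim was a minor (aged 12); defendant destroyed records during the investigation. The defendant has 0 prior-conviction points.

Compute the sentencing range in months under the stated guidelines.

Base offense level for criminal mischief: 19.
S1 does not apply.
S3 applies: 19 + 2 = 21.
S4 does not apply.
S5 applies: 21 + 2 = 23.
S6 applies (level before this adjustment is 23 ≥ 3, so +4): 23 + 4 = 27.
S7 applies: 27 + 3 = 30.
Level 30 exceeds the maximum of 25; capped at 25.
Final offense level: 25.
Criminal history: 0 prior points → Category I (0-7).
Level 25 falls in the 20-25 band.
Grid: Level 20-25 × Category I = 53-60 months.

53-60 months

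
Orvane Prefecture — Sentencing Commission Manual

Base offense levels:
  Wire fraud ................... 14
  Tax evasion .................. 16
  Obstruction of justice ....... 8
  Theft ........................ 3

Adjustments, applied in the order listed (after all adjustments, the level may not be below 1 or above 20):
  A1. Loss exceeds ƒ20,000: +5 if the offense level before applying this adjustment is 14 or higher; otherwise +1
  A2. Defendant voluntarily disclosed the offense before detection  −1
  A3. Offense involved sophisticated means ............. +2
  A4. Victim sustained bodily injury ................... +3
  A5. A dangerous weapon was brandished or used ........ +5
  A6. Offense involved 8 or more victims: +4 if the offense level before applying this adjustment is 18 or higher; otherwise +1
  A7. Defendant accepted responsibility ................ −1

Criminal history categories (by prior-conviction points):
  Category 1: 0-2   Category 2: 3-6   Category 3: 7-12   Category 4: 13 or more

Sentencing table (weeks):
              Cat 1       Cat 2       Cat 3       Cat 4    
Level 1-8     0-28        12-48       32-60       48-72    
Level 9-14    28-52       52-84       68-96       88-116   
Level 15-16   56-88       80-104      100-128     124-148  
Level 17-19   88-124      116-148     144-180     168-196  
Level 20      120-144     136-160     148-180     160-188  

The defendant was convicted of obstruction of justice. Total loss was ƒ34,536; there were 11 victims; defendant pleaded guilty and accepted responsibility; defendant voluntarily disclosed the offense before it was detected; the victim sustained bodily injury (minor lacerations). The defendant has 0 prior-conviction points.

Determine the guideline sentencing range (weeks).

Base offense level for obstruction of justice: 8.
A1 applies (level before this adjustment is 8 < 14, so +1): 8 + 1 = 9.
A2 applies: 9 − 1 = 8.
A3 does not apply.
A4 applies: 8 + 3 = 11.
A6 applies (level before this adjustment is 11 < 18, so +1): 11 + 1 = 12.
A7 applies: 12 − 1 = 11.
Final offense level: 11.
Criminal history: 0 prior points → Category 1 (0-2).
Level 11 falls in the 9-14 band.
Grid: Level 9-14 × Category 1 = 28-52 weeks.

28-52 weeks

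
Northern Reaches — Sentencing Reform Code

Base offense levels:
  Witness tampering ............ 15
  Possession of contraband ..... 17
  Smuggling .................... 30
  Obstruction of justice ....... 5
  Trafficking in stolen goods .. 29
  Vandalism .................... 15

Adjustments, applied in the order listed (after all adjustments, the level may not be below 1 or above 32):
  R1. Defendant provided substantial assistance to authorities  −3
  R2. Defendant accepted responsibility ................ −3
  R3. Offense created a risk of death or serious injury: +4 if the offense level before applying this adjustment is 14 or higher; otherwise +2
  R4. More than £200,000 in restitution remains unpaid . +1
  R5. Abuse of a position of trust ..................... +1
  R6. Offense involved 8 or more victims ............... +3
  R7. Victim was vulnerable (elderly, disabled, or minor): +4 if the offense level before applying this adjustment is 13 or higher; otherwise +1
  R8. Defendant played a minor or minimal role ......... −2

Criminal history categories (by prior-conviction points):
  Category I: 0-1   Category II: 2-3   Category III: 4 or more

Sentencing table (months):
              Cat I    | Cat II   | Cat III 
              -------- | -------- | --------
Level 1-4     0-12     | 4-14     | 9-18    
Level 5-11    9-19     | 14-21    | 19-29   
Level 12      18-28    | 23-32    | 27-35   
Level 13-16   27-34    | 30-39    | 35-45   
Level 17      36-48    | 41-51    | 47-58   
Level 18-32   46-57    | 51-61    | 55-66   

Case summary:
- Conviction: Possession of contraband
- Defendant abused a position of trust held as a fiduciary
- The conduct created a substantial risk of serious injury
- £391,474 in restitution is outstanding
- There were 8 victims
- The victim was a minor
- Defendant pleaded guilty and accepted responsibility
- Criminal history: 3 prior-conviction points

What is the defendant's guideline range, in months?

51-61 months

Base offense level for possession of contraband: 17.
R1 does not apply.
R2 applies: 17 − 3 = 14.
R3 applies (level before this adjustment is 14 ≥ 14, so +4): 14 + 4 = 18.
R4 applies: 18 + 1 = 19.
R5 applies: 19 + 1 = 20.
R6 applies: 20 + 3 = 23.
R7 applies (level before this adjustment is 23 ≥ 13, so +4): 23 + 4 = 27.
Final offense level: 27.
Criminal history: 3 prior points → Category II (2-3).
Level 27 falls in the 18-32 band.
Grid: Level 18-32 × Category II = 51-61 months.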